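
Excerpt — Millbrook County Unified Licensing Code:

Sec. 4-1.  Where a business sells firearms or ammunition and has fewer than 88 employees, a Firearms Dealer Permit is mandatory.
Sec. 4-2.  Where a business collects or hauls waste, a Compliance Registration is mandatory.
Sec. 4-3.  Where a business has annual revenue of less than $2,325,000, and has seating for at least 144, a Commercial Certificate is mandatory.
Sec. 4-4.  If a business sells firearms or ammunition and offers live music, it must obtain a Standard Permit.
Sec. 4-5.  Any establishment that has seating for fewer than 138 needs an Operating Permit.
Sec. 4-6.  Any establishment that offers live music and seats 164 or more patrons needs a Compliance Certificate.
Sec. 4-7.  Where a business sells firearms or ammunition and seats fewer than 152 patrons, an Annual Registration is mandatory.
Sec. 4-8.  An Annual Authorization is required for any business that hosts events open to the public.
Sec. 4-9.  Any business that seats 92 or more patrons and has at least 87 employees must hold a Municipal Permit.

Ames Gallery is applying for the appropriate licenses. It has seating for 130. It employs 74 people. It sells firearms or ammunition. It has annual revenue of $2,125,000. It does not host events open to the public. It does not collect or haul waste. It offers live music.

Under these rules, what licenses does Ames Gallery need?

Sec. 4-1. sells firearms or ammunition; employees 74 < 88 → Firearms Dealer Permit required.
Sec. 4-2. does not collect or haul waste → Compliance Registration not required.
Sec. 4-3. revenue $2,125,000 < $2,325,000; seating 130 < 144 → Commercial Certificate not required.
Sec. 4-4. sells firearms or ammunition; offers live music → Standard Permit required.
Sec. 4-5. seating 130 < 138 → Operating Permit required.
Sec. 4-6. offers live music; seating 130 < 164 → Compliance Certificate not required.
Sec. 4-7. sells firearms or ammunition; seating 130 < 152 → Annual Registration required.
Sec. 4-8. does not host events open to the public → Annual Authorization not required.
Sec. 4-9. seating 130 ≥ 92; employees 74 < 87 → Municipal Permit not required.

Annual Registration, Firearms Dealer Permit, Operating Permit, Standard Permit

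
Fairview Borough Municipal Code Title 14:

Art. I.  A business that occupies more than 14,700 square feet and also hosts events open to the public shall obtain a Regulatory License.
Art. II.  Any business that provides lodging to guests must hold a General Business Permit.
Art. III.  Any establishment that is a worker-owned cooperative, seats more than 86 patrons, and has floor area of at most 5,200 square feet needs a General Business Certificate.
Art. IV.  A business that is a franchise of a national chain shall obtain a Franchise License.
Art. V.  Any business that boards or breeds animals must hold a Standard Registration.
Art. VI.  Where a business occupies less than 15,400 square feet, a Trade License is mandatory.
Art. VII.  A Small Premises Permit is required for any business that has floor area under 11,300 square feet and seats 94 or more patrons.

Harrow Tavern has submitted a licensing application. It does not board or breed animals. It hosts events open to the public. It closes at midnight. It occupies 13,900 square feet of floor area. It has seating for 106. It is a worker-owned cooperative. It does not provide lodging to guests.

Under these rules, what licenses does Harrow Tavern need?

Art. I. floor area 13,900 square feet ≤ 14,700 square feet; hosts events open to the public → Regulatory License not required.
Art. II. does not provide lodging to guests → General Business Permit not required.
Art. III. is a worker-owned cooperative; seating 106 > 86; floor area 13,900 square feet > 5,200 square feet → General Business Certificate not required.
Art. IV. is a worker-owned cooperative (not: is a franchise of a national chain) → Franchise License not required.
Art. V. does not board or breed animals → Standard Registration not required.
Art. VI. floor area 13,900 square feet < 15,400 square feet → Trade License required.
Art. VII. floor area 13,900 square feet ≥ 11,300 square feet; seating 106 ≥ 94 → Small Premises Permit not required.

Trade License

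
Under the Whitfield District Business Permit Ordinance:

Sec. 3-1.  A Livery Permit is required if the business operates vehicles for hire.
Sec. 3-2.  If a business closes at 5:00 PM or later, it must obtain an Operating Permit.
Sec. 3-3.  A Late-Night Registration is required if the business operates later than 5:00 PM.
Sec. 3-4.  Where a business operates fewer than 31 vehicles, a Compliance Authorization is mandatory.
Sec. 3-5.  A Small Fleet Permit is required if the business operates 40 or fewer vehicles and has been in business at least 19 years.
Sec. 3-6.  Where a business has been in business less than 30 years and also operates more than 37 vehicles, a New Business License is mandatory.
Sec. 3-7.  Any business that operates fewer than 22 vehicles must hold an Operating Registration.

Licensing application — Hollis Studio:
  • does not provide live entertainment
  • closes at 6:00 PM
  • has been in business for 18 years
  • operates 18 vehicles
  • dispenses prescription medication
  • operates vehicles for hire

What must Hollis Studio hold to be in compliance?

Sec. 3-1. operates vehicles for hire → Livery Permit required.
Sec. 3-2. closes 6:00 PM, after 5:00 PM → Operating Permit required.
Sec. 3-3. closes 6:00 PM, after 5:00 PM → Late-Night Registration required.
Sec. 3-4. vehicles 18 < 31 → Compliance Authorization required.
Sec. 3-5. vehicles 18 ≤ 40; years in business 18 < 19 → Small Fleet Permit not required.
Sec. 3-6. years in business 18 < 30; vehicles 18 ≤ 37 → New Business License not required.
Sec. 3-7. vehicles 18 < 22 → Operating Registration required.

Compliance Authorization, Late-Night Registration, Livery Permit, Operating Permit, Operating Registration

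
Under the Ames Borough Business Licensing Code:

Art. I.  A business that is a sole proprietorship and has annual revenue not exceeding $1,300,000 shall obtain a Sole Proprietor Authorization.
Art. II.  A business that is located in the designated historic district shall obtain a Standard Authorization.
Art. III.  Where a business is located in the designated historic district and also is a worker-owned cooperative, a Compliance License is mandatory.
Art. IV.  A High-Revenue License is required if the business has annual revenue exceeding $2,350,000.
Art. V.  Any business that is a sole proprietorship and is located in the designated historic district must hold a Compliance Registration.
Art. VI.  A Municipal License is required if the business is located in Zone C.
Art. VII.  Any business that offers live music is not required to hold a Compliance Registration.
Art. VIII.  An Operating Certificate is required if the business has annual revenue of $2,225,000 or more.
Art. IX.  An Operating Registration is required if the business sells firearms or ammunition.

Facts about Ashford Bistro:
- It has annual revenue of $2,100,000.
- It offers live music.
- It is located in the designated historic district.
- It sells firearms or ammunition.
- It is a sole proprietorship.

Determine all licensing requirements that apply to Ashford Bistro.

Art. I. is a sole proprietorship; revenue $2,100,000 > $1,300,000 → Sole Proprietor Authorization not required.
Art. II. is located in the designated historic district → Standard Authorization required.
Art. III. is located in the designated historic district; is a sole proprietorship (not: is a worker-owned cooperative) → Compliance License not required.
Art. IV. revenue $2,100,000 ≤ $2,350,000 → High-Revenue License not required.
Art. V. is a sole proprietorship; is located in the designated historic district → Compliance Registration required.
Art. VI. is located in the designated historic district (not: is located in Zone C) → Municipal License not required.
Art. VII. offers live music → exempt from Compliance Registration.
Art. VIII. revenue $2,100,000 < $2,225,000 → Operating Certificate not required.
Art. IX. sells firearms or ammunition → Operating Registration required.

Operating Registration, Standard Authorization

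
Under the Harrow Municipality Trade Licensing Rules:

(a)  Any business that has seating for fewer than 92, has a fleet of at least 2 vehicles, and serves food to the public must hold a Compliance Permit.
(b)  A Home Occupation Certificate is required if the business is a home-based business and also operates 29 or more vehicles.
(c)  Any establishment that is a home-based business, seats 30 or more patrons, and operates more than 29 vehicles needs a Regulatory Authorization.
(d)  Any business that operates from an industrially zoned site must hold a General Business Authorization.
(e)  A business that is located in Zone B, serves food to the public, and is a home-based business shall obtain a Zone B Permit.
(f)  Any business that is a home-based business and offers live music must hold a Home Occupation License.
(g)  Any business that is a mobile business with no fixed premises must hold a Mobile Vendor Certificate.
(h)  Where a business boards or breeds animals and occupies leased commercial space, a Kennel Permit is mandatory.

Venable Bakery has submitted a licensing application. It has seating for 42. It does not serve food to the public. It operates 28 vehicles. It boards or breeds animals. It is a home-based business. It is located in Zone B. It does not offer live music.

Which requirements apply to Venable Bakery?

None

(a) seating 42 < 92; vehicles 28 ≥ 2; does not serve food to the public → Compliance Permit not required.
(b) is a home-based business; vehicles 28 < 29 → Home Occupation Certificate not required.
(c) is a home-based business; seating 42 ≥ 30; vehicles 28 ≤ 29 → Regulatory Authorization not required.
(d) is a home-based business (not: operates from an industrially zoned site) → General Business Authorization not required.
(e) is located in Zone B; does not serve food to the public; is a home-based business → Zone B Permit not required.
(f) is a home-based business; does not offer live music → Home Occupation License not required.
(g) is a home-based business (not: is a mobile business with no fixed premises) → Mobile Vendor Certificate not required.
(h) boards or breeds animals; is a home-based business (not: occupies leased commercial space) → Kennel Permit not required.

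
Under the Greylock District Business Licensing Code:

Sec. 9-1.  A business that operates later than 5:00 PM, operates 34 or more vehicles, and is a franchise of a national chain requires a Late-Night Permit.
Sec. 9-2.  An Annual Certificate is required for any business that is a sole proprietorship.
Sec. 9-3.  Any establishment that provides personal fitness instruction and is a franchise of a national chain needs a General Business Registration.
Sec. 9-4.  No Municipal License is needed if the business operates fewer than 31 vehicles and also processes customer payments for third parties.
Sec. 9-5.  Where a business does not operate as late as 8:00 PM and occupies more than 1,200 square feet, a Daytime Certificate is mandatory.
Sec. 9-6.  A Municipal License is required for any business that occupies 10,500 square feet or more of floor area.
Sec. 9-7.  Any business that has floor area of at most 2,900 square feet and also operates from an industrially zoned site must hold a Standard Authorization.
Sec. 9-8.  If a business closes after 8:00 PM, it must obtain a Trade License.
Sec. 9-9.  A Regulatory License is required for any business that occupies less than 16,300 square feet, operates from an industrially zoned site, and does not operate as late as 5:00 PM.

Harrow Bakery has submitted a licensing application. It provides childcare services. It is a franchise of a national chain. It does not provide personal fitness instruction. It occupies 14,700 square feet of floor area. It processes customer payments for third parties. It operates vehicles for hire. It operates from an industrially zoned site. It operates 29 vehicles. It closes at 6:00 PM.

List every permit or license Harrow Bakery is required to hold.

Sec. 9-1. closes 6:00 PM, after 5:00 PM; vehicles 29 < 34; is a franchise of a national chain → Late-Night Permit not required.
Sec. 9-2. is a franchise of a national chain (not: is a sole proprietorship) → Annual Certificate not required.
Sec. 9-3. does not provide personal fitness instruction; is a franchise of a national chain → General Business Registration not required.
Sec. 9-4. vehicles 29 < 31; processes customer payments for third parties → exempt from Municipal License.
Sec. 9-5. closes 6:00 PM, at/before 8:00 PM; floor area 14,700 square feet > 1,200 square feet → Daytime Certificate required.
Sec. 9-6. floor area 14,700 square feet ≥ 10,500 square feet → Municipal License required.
Sec. 9-7. floor area 14,700 square feet > 2,900 square feet; operates from an industrially zoned site → Standard Authorization not required.
Sec. 9-8. closes 6:00 PM, at/before 8:00 PM → Trade License not required.
Sec. 9-9. floor area 14,700 square feet < 16,300 square feet; operates from an industrially zoned site; closes 6:00 PM, after 5:00 PM → Regulatory License not required.

Daytime Certificate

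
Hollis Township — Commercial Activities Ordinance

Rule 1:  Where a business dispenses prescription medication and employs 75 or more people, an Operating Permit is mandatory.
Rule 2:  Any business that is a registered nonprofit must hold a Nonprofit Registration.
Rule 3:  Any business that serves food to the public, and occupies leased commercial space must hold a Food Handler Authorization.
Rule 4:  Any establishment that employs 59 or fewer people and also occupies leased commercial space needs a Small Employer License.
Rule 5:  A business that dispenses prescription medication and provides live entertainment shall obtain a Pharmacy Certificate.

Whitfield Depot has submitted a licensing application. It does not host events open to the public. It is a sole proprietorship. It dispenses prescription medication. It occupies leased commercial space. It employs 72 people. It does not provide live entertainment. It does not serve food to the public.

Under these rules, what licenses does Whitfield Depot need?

Rule 1: dispenses prescription medication; employees 72 < 75 → Operating Permit not required.
Rule 2: is a sole proprietorship (not: is a registered nonprofit) → Nonprofit Registration not required.
Rule 3: does not serve food to the public; occupies leased commercial space → Food Handler Authorization not required.
Rule 4: employees 72 > 59; occupies leased commercial space → Small Employer License not required.
Rule 5: dispenses prescription medication; does not provide live entertainment → Pharmacy Certificate not required.

None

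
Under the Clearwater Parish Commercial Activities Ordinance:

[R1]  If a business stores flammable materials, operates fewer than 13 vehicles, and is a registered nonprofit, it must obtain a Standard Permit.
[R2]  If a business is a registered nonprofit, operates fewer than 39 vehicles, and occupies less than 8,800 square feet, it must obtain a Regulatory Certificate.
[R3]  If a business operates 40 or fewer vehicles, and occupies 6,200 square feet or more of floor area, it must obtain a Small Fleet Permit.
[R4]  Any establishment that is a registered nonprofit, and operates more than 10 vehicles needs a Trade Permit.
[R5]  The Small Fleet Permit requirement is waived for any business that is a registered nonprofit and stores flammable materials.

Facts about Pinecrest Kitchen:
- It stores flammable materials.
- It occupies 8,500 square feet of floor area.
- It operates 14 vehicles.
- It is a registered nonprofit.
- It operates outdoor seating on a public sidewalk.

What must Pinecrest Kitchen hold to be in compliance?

Regulatory Certificate, Trade Permit

[R1] stores flammable materials; vehicles 14 ≥ 13; is a registered nonprofit → Standard Permit not required.
[R2] is a registered nonprofit; vehicles 14 < 39; floor area 8,500 square feet < 8,800 square feet → Regulatory Certificate required.
[R3] vehicles 14 ≤ 40; floor area 8,500 square feet ≥ 6,200 square feet → Small Fleet Permit required.
[R4] is a registered nonprofit; vehicles 14 > 10 → Trade Permit required.
[R5] is a registered nonprofit; stores flammable materials → exempt from Small Fleet Permit.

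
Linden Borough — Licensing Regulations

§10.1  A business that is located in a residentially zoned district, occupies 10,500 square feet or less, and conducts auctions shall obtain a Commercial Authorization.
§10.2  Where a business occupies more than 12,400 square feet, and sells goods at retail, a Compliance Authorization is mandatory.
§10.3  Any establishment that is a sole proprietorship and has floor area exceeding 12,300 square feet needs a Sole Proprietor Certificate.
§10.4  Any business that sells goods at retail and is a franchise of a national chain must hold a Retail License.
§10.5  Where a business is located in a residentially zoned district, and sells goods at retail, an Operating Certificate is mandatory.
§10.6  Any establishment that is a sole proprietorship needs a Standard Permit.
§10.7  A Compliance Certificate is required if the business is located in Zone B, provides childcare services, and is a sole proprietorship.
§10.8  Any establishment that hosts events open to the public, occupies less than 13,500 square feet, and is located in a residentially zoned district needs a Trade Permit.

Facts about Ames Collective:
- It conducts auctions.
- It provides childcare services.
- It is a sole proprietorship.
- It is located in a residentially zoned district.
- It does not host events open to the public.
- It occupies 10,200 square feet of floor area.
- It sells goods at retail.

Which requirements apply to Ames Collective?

§10.1 is located in a residentially zoned district; floor area 10,200 square feet ≤ 10,500 square feet; conducts auctions → Commercial Authorization required.
§10.2 floor area 10,200 square feet ≤ 12,400 square feet; sells goods at retail → Compliance Authorization not required.
§10.3 is a sole proprietorship; floor area 10,200 square feet ≤ 12,300 square feet → Sole Proprietor Certificate not required.
§10.4 sells goods at retail; is a sole proprietorship (not: is a franchise of a national chain) → Retail License not required.
§10.5 is located in a residentially zoned district; sells goods at retail → Operating Certificate required.
§10.6 is a sole proprietorship → Standard Permit required.
§10.7 is located in a residentially zoned district (not: is located in Zone B); provides childcare services; is a sole proprietorship → Compliance Certificate not required.
§10.8 does not host events open to the public; floor area 10,200 square feet < 13,500 square feet; is located in a residentially zoned district → Trade Permit not required.

Commercial Authorization, Operating Certificate, Standard Permit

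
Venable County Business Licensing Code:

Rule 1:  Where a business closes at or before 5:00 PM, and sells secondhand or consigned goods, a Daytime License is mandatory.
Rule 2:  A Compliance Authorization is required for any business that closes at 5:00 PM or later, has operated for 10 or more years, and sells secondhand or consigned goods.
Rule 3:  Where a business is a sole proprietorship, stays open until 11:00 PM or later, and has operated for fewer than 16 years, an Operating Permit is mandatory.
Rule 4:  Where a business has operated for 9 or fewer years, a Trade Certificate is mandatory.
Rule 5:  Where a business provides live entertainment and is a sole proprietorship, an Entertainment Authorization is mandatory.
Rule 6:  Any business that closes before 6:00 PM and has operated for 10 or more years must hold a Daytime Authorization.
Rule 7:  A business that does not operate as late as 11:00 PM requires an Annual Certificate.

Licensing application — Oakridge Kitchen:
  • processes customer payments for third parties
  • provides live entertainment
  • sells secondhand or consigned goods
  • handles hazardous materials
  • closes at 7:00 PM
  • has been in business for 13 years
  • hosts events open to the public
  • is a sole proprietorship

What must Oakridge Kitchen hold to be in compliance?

Annual Certificate, Compliance Authorization, Entertainment Authorization

Rule 1: closes 7:00 PM, after 5:00 PM; sells secondhand or consigned goods → Daytime License not required.
Rule 2: closes 7:00 PM, after 5:00 PM; years in business 13 ≥ 10; sells secondhand or consigned goods → Compliance Authorization required.
Rule 3: is a sole proprietorship; closes 7:00 PM, at/before 11:00 PM; years in business 13 < 16 → Operating Permit not required.
Rule 4: years in business 13 > 9 → Trade Certificate not required.
Rule 5: provides live entertainment; is a sole proprietorship → Entertainment Authorization required.
Rule 6: closes 7:00 PM, after 6:00 PM; years in business 13 ≥ 10 → Daytime Authorization not required.
Rule 7: closes 7:00 PM, at/before 11:00 PM → Annual Certificate required.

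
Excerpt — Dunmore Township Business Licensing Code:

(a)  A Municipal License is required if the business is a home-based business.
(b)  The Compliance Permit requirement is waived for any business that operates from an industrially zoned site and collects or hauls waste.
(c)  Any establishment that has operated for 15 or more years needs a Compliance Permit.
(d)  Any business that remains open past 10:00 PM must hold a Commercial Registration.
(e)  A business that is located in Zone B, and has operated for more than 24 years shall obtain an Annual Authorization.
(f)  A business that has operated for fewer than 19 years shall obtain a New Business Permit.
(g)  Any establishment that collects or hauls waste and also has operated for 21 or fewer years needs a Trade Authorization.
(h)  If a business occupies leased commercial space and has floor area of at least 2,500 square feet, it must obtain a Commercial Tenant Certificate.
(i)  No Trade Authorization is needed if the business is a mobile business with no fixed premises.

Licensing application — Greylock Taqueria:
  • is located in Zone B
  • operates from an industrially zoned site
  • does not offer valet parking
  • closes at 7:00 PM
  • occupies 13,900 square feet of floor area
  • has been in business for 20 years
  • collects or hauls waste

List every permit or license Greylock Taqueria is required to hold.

Trade Authorization

(a) operates from an industrially zoned site (not: is a home-based business) → Municipal License not required.
(b) operates from an industrially zoned site; collects or hauls waste → exempt from Compliance Permit.
(c) years in business 20 ≥ 15 → Compliance Permit required.
(d) closes 7:00 PM, at/before 10:00 PM → Commercial Registration not required.
(e) is located in Zone B; years in business 20 ≤ 24 → Annual Authorization not required.
(f) years in business 20 ≥ 19 → New Business Permit not required.
(g) collects or hauls waste; years in business 20 ≤ 21 → Trade Authorization required.
(h) operates from an industrially zoned site (not: occupies leased commercial space); floor area 13,900 square feet ≥ 2,500 square feet → Commercial Tenant Certificate not required.
(i) operates from an industrially zoned site (not: is a mobile business with no fixed premises) → Trade Authorization exemption does not apply.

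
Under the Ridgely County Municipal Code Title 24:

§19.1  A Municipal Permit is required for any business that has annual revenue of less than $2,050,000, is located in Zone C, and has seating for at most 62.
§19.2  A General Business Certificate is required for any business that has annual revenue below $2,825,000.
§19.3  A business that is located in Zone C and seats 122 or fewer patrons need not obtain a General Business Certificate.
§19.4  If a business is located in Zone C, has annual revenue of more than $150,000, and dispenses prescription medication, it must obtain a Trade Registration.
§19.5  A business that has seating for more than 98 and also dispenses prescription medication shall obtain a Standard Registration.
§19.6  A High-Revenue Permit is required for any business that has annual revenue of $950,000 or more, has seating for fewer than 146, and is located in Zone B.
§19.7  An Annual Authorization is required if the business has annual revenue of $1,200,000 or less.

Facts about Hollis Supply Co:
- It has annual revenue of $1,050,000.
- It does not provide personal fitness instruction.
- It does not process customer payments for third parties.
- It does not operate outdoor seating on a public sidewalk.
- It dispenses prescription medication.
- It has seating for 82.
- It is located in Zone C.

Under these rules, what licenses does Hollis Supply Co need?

Annual Authorization, Trade Registration

§19.1 revenue $1,050,000 < $2,050,000; is located in Zone C; seating 82 > 62 → Municipal Permit not required.
§19.2 revenue $1,050,000 < $2,825,000 → General Business Certificate required.
§19.3 is located in Zone C; seating 82 ≤ 122 → exempt from General Business Certificate.
§19.4 is located in Zone C; revenue $1,050,000 > $150,000; dispenses prescription medication → Trade Registration required.
§19.5 seating 82 ≤ 98; dispenses prescription medication → Standard Registration not required.
§19.6 revenue $1,050,000 ≥ $950,000; seating 82 < 146; is located in Zone C (not: is located in Zone B) → High-Revenue Permit not required.
§19.7 revenue $1,050,000 ≤ $1,200,000 → Annual Authorization required.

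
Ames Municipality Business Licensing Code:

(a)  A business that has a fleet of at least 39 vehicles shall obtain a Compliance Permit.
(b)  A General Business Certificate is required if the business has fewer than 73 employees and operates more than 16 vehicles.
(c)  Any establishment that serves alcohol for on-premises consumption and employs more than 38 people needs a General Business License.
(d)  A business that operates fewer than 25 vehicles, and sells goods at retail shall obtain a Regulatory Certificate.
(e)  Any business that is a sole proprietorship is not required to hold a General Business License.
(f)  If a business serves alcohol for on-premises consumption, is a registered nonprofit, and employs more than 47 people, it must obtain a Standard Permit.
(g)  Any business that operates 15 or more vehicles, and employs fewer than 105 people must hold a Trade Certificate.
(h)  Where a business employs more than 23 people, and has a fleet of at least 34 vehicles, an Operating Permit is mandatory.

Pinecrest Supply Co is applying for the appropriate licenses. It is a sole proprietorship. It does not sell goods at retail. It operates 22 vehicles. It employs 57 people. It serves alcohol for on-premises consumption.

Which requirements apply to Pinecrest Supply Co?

(a) vehicles 22 < 39 → Compliance Permit not required.
(b) employees 57 < 73; vehicles 22 > 16 → General Business Certificate required.
(c) serves alcohol for on-premises consumption; employees 57 > 38 → General Business License required.
(d) vehicles 22 < 25; does not sell goods at retail → Regulatory Certificate not required.
(e) is a sole proprietorship → exempt from General Business License.
(f) serves alcohol for on-premises consumption; is a sole proprietorship (not: is a registered nonprofit); employees 57 > 47 → Standard Permit not required.
(g) vehicles 22 ≥ 15; employees 57 < 105 → Trade Certificate required.
(h) employees 57 > 23; vehicles 22 < 34 → Operating Permit not required.

General Business Certificate, Trade Certificate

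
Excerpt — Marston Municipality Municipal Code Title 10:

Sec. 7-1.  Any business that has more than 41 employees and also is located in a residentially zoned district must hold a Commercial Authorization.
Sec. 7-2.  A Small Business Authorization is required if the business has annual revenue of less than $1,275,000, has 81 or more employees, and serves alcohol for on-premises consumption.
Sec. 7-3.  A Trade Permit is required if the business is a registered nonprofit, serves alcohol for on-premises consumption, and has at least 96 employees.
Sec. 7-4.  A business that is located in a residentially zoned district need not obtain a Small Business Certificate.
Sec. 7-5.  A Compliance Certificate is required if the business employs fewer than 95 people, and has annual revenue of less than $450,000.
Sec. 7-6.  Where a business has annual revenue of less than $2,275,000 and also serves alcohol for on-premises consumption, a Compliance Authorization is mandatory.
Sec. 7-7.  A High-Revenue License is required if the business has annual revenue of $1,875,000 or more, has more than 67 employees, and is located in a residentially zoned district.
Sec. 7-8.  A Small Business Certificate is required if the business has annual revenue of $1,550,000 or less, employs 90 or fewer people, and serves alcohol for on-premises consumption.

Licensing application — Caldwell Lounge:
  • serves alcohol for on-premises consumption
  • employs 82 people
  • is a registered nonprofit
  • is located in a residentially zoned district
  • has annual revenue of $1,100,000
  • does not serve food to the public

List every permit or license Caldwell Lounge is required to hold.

Commercial Authorization, Compliance Authorization, Small Business Authorization

Sec. 7-1. employees 82 > 41; is located in a residentially zoned district → Commercial Authorization required.
Sec. 7-2. revenue $1,100,000 < $1,275,000; employees 82 ≥ 81; serves alcohol for on-premises consumption → Small Business Authorization required.
Sec. 7-3. is a registered nonprofit; serves alcohol for on-premises consumption; employees 82 < 96 → Trade Permit not required.
Sec. 7-4. is located in a residentially zoned district → exempt from Small Business Certificate.
Sec. 7-5. employees 82 < 95; revenue $1,100,000 ≥ $450,000 → Compliance Certificate not required.
Sec. 7-6. revenue $1,100,000 < $2,275,000; serves alcohol for on-premises consumption → Compliance Authorization required.
Sec. 7-7. revenue $1,100,000 < $1,875,000; employees 82 > 67; is located in a residentially zoned district → High-Revenue License not required.
Sec. 7-8. revenue $1,100,000 ≤ $1,550,000; employees 82 ≤ 90; serves alcohol for on-premises consumption → Small Business Certificate required.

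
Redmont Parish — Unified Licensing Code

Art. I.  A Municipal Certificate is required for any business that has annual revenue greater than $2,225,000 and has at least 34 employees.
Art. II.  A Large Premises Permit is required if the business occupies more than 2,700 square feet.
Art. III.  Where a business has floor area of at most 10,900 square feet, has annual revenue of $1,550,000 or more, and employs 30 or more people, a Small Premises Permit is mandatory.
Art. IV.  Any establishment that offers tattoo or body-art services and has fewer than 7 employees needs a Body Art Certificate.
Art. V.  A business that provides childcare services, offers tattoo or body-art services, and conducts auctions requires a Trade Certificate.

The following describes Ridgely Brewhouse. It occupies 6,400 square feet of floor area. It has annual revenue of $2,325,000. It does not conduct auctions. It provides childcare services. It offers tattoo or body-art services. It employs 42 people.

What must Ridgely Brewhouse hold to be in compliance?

Art. I. revenue $2,325,000 > $2,225,000; employees 42 ≥ 34 → Municipal Certificate required.
Art. II. floor area 6,400 square feet > 2,700 square feet → Large Premises Permit required.
Art. III. floor area 6,400 square feet ≤ 10,900 square feet; revenue $2,325,000 ≥ $1,550,000; employees 42 ≥ 30 → Small Premises Permit required.
Art. IV. offers tattoo or body-art services; employees 42 ≥ 7 → Body Art Certificate not required.
Art. V. provides childcare services; offers tattoo or body-art services; does not conduct auctions → Trade Certificate not required.

Large Premises Permit, Municipal Certificate, Small Premises Permit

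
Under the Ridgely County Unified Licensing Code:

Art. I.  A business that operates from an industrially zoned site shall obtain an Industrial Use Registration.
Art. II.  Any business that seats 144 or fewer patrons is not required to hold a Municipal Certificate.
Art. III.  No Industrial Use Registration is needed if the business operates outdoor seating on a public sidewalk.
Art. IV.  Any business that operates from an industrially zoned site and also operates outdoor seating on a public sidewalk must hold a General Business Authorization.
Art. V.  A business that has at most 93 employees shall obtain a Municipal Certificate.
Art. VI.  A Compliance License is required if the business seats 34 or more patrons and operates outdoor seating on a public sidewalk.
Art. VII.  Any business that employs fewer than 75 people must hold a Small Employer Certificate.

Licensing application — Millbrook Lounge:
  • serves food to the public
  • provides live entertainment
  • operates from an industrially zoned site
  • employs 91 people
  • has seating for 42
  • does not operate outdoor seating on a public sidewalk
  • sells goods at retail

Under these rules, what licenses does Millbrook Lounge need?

Art. I. operates from an industrially zoned site → Industrial Use Registration required.
Art. II. seating 42 ≤ 144 → exempt from Municipal Certificate.
Art. III. does not operate outdoor seating on a public sidewalk → Industrial Use Registration exemption does not apply.
Art. IV. operates from an industrially zoned site; does not operate outdoor seating on a public sidewalk → General Business Authorization not required.
Art. V. employees 91 ≤ 93 → Municipal Certificate required.
Art. VI. seating 42 ≥ 34; does not operate outdoor seating on a public sidewalk → Compliance License not required.
Art. VII. employees 91 ≥ 75 → Small Employer Certificate not required.

Industrial Use Registration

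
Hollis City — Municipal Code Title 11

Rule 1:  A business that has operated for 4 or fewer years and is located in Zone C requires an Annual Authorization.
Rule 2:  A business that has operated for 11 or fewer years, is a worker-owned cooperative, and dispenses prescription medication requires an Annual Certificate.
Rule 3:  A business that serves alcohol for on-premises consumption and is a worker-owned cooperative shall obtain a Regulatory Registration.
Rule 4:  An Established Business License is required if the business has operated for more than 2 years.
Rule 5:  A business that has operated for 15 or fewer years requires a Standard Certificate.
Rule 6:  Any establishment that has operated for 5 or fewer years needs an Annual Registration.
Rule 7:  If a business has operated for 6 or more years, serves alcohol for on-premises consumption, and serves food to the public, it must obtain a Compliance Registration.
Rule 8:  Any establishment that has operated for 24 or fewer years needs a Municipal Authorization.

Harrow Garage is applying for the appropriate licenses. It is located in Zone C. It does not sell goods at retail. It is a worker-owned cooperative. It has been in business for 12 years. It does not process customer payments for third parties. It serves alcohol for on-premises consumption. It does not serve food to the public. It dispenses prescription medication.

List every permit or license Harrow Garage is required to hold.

Established Business License, Municipal Authorization, Regulatory Registration, Standard Certificate

Rule 1: years in business 12 > 4; is located in Zone C → Annual Authorization not required.
Rule 2: years in business 12 > 11; is a worker-owned cooperative; dispenses prescription medication → Annual Certificate not required.
Rule 3: serves alcohol for on-premises consumption; is a worker-owned cooperative → Regulatory Registration required.
Rule 4: years in business 12 > 2 → Established Business License required.
Rule 5: years in business 12 ≤ 15 → Standard Certificate required.
Rule 6: years in business 12 > 5 → Annual Registration not required.
Rule 7: years in business 12 ≥ 6; serves alcohol for on-premises consumption; does not serve food to the public → Compliance Registration not required.
Rule 8: years in business 12 ≤ 24 → Municipal Authorization required.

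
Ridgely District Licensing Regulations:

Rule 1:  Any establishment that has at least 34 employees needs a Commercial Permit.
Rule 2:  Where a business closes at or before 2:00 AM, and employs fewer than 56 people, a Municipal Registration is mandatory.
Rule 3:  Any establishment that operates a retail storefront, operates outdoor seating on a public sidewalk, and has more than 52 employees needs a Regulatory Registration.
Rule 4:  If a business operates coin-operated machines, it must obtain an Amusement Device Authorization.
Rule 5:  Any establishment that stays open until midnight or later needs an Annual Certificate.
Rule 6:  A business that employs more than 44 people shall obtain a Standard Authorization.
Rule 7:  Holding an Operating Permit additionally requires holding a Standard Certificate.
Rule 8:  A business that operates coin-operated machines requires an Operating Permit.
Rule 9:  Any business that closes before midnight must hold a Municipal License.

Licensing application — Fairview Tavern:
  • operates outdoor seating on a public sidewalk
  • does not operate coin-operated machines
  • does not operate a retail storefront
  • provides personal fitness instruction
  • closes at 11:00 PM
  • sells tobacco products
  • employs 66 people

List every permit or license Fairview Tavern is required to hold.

Commercial Permit, Municipal License, Standard Authorization

Rule 1: employees 66 ≥ 34 → Commercial Permit required.
Rule 2: closes 11:00 PM, at/before 2:00 AM; employees 66 ≥ 56 → Municipal Registration not required.
Rule 3: does not operate a retail storefront; operates outdoor seating on a public sidewalk; employees 66 > 52 → Regulatory Registration not required.
Rule 4: does not operate coin-operated machines → Amusement Device Authorization not required.
Rule 5: closes 11:00 PM, at/before midnight → Annual Certificate not required.
Rule 6: employees 66 > 44 → Standard Authorization required.
Rule 7: Operating Permit is not required → no effect.
Rule 8: does not operate coin-operated machines → Operating Permit not required.
Rule 9: closes 11:00 PM, at/before midnight → Municipal License required.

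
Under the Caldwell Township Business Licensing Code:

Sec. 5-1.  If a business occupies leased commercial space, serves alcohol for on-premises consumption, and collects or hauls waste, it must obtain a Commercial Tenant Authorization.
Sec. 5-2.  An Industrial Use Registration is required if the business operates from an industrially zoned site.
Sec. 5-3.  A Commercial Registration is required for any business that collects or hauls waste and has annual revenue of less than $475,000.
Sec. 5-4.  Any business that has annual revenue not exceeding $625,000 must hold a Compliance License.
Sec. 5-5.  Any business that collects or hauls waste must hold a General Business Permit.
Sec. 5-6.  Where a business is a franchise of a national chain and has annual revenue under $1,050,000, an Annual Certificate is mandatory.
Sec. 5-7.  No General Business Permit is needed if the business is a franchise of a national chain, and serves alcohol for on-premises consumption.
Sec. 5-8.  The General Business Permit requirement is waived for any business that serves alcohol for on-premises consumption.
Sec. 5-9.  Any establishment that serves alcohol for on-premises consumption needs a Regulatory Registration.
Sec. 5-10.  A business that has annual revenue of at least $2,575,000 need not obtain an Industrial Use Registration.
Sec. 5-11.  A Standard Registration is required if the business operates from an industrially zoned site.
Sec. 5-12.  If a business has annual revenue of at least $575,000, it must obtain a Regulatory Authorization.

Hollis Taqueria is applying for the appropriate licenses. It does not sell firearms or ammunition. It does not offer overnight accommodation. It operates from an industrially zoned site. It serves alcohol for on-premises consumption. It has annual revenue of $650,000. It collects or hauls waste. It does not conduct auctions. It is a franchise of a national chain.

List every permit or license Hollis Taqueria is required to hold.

Annual Certificate, Industrial Use Registration, Regulatory Authorization, Regulatory Registration, Standard Registration

Sec. 5-1. operates from an industrially zoned site (not: occupies leased commercial space); serves alcohol for on-premises consumption; collects or hauls waste → Commercial Tenant Authorization not required.
Sec. 5-2. operates from an industrially zoned site → Industrial Use Registration required.
Sec. 5-3. collects or hauls waste; revenue $650,000 ≥ $475,000 → Commercial Registration not required.
Sec. 5-4. revenue $650,000 > $625,000 → Compliance License not required.
Sec. 5-5. collects or hauls waste → General Business Permit required.
Sec. 5-6. is a franchise of a national chain; revenue $650,000 < $1,050,000 → Annual Certificate required.
Sec. 5-7. is a franchise of a national chain; serves alcohol for on-premises consumption → exempt from General Business Permit.
Sec. 5-8. serves alcohol for on-premises consumption → exempt from General Business Permit.
Sec. 5-9. serves alcohol for on-premises consumption → Regulatory Registration required.
Sec. 5-10. revenue $650,000 < $2,575,000 → Industrial Use Registration exemption does not apply.
Sec. 5-11. operates from an industrially zoned site → Standard Registration required.
Sec. 5-12. revenue $650,000 ≥ $575,000 → Regulatory Authorization required.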